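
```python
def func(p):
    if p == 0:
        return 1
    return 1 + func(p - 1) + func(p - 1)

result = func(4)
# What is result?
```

func(p) = 1 + 2·func(p-1), func(0)=1. Closed form: (1+1)·2^4 - 1 = 31.

Answer: 31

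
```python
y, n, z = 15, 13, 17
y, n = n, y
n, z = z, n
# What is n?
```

Trace:
`y, n, z = 15, 13, 17` → y = 15; n = 13; z = 17
`y, n = n, y` → y = 13; n = 15
`n, z = z, n` → n = 17; z = 15
So n = 17

Answer: 17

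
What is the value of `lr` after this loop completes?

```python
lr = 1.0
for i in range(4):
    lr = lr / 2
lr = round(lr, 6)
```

Halving LR 4 times: 1 / 2^4
`lr` takes the values: 1.0 → 0.5 → 0.25 → 0.125 → 0.0625

Answer: 0.0625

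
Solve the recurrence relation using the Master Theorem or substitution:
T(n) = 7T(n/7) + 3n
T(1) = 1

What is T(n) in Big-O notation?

By Master Theorem: a=7, b=7, f(n)=3n. Since log_7(7) = 1 and f(n) = Θ(n^1), Case 2 applies. T(n) = O(n log n).

Answer: O(n log n)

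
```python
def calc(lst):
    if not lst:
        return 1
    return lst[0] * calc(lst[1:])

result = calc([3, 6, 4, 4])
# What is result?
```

Product over [3, 6, 4, 4] = 3 * 6 * 4 * 4 = 288

Answer: 288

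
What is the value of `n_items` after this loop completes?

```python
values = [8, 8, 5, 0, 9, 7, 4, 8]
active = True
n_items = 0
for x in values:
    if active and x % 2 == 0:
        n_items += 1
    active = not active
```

Count even values at even positions
`n_items` takes the values: 0 → 1 → 2

Answer: 2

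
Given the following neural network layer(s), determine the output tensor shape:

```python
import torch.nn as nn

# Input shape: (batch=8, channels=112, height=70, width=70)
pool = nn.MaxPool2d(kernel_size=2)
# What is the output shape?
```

Input: (8, 112, 70, 70) -> Output: (8, 112, 35, 35)

Answer: (8, 112, 35, 35)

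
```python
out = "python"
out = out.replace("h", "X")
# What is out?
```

Trace:
`out = "python"` → out = 'python'
`out = out.replace("h", "X")` → out = 'pytXon'
So out = 'pytXon'

Answer: 'pytXon'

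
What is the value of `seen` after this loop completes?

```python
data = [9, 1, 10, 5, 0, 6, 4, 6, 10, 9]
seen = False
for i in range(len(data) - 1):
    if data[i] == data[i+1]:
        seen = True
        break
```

Check consecutive duplicates in [9, 1, 10, 5, 0, 6, 4, 6, 10, 9]
`seen` takes the values: False

Answer: False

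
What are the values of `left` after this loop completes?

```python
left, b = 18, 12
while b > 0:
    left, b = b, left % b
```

GCD of 18 and 12
`left` takes the values: 18 → 12 → 6

Answer: 6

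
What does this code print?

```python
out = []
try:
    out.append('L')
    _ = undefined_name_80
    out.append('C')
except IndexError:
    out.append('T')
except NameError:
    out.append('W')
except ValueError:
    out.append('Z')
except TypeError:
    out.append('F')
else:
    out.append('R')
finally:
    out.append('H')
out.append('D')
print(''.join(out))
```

Execution trace: 'L' (try body) → 'W' (except NameError) → 'H' (finally) → 'D' (after the try/except). Output: LWHD

Answer: LWHD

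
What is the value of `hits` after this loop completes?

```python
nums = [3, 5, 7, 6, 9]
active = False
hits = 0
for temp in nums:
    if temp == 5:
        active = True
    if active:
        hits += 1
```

Count elements after first 5 in [3, 5, 7, 6, 9]
`hits` takes the values: 0 → 1 → 2 → 3 → 4

Answer: 4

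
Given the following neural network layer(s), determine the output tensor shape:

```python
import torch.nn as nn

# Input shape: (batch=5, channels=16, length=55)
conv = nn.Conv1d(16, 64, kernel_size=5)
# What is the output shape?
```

Input: (5, 16, 55) -> Output: (5, 64, 51)

Answer: (5, 64, 51)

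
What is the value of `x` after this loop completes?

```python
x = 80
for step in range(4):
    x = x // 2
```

Halve 4 times: 80 // 2^4 = 5
`x` takes the values: 80 → 40 → 20 → 10 → 5

Answer: 5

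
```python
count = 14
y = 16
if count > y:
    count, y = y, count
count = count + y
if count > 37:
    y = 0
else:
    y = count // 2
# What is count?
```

Trace:
`count = 14` → count = 14
`y = 16` → y = 16
`if count > y: ...` → count > y is False → no variable changes
`count = count + y` → count = 30
`if count > 37: ...` → count > 37 is False, take else branch → y = 15
So count = 30

Answer: 30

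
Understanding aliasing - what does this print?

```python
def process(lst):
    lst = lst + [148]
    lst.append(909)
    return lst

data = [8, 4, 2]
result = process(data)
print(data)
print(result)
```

Key concept: rebinding parameter vs mutation.
Step by step:
`data = [8, 4, 2]` → data = [8, 4, 2]
`result = process(data)` → result = [8, 4, 2, 148, 909]
`print(data)` → prints [8, 4, 2]
`print(result)` → prints [8, 4, 2, 148, 909]

Answer:
[8, 4, 2]
[8, 4, 2, 148, 909]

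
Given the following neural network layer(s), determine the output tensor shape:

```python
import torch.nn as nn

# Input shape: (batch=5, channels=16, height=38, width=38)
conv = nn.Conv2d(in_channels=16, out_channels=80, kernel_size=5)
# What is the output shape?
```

Input: (5, 16, 38, 38) -> Output: (5, 80, 34, 34)

Answer: (5, 80, 34, 34)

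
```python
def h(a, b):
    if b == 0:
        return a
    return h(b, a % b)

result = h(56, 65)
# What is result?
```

h(56, 65) -> h(65, 56) -> h(56, 9) -> h(9, 2) -> h(2, 1) -> h(1, 0) -> 1

Answer: 1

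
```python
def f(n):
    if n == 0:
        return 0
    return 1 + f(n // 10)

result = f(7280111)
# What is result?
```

Count of digits of 7280111: 7

Answer: 7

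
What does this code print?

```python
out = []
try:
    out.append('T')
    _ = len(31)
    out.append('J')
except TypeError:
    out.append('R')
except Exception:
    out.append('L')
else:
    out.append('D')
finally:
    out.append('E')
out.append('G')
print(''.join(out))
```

Execution trace: 'T' (try body) → 'R' (except TypeError) → 'E' (finally) → 'G' (after the try/except). Output: TREG

Answer: TREG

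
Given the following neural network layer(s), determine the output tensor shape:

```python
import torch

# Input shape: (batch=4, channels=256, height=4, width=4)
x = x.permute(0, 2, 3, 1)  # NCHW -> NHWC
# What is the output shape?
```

Input: (4, 256, 4, 4) -> Output: (4, 4, 4, 256)

Answer: (4, 4, 4, 256)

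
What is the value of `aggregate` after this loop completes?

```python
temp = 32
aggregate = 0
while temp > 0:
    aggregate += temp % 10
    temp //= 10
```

Sum digits of 32
`aggregate` takes the values: 0 → 2 → 5

Answer: 5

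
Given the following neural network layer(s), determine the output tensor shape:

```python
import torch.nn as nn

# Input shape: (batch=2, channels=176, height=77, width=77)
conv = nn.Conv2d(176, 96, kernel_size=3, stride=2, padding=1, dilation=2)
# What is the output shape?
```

Input: (2, 176, 77, 77) -> Output: (2, 96, 38, 38)

Answer: (2, 96, 38, 38)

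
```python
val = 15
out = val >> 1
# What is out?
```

Trace:
`val = 15` → val = 15
`out = val >> 1` → out = 7
So out = 7

Answer: 7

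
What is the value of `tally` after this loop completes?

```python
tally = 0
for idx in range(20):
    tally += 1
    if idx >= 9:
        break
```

Loop breaks when idx reaches 9, tally is 10
`tally` takes the values: 0 → 1 → 2 → 3 → 4 → 5 → 6 → 7 → 8 → 9 → 10

Answer: 10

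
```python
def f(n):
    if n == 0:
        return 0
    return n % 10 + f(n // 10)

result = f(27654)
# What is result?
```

Sum of digits of 27654: 4 + 5 + 6 + 7 + 2 = 24

Answer: 24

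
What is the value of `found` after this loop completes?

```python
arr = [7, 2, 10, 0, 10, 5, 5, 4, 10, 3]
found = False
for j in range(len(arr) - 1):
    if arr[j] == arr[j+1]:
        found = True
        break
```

Check consecutive duplicates in [7, 2, 10, 0, 10, 5, 5, 4, 10, 3]
`found` takes the values: False → True

Answer: True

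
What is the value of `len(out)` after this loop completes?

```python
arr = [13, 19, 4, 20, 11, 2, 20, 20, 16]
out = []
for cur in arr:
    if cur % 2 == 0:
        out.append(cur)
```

Count even numbers in [13, 19, 4, 20, 11, 2, 20, 20, 16]
`out` takes the values: [] → [4] → [4, 20] → [4, 20, 2] → [4, 20, 2, 20] → [4, 20, 2, 20, 20] → [4, 20, 2, 20, 20, 16]
So `len(out)` = 6

Answer: 6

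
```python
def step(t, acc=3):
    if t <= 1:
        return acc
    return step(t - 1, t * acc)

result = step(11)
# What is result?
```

Accumulator trace (n, acc): (11, 3) -> (10, 33) -> (9, 330) -> (8, 2970) -> (7, 23760) -> (6, 166320) -> (5, 997920) -> (4, 4989600) -> (3, 19958400) -> (2, 59875200) -> (1, 119750400) -> return 119750400

Answer: 119750400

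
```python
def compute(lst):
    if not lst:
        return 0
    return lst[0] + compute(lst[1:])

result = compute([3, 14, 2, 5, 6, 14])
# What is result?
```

3 + 14 + 2 + 5 + 6 + 14 + 0 = 44

Answer: 44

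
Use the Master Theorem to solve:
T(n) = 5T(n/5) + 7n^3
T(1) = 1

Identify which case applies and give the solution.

a=5, b=5, f(n)=7n^3. log_5(5) = 1. Since c=3 > 1 and the regularity condition holds (5(n/5)^3 = (5/5^3)n^3 with 5/5^3 < 1), Case 3 applies: T(n) = Θ(f(n)) = O(n^3).

Answer: O(n^3) - Case 3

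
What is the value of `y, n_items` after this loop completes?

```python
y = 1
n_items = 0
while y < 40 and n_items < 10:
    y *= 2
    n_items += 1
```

Double until >= 40 or 10 iterations
`y, n_items` takes the values: (1, 0) → (2, 0) → (2, 1) → (4, 1) → (4, 2) → (8, 2) → (8, 3) → (16, 3) → (16, 4) → (32, 4) → (32, 5) → (64, 5) → (64, 6)

Answer: 64, 6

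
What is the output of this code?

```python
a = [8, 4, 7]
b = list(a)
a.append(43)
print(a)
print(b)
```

Key concept: list() constructor creates copy.
Step by step:
`a = [8, 4, 7]` → a = [8, 4, 7]
`b = list(a)` → b = [8, 4, 7]
`a.append(43)` → a = [8, 4, 7, 43]
`print(a)` → prints [8, 4, 7, 43]
`print(b)` → prints [8, 4, 7]

Answer:
[8, 4, 7, 43]
[8, 4, 7]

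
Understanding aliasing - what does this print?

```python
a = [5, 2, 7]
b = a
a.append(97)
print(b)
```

Key concept: basic list aliasing.
Step by step:
`a = [5, 2, 7]` → a = [5, 2, 7]
`b = a` → b = [5, 2, 7] (same object as a)
`a.append(97)` → a = [5, 2, 7, 97] (same object as b); b = [5, 2, 7, 97] (same object as a)
`print(b)` → prints [5, 2, 7, 97]

Answer: [5, 2, 7, 97]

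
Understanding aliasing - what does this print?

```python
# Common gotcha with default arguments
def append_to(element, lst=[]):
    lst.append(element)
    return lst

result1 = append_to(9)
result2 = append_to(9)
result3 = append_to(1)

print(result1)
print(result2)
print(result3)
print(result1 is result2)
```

Key concept: mutable default argument gotcha.
Step by step:
`result1 = append_to(9)` → result1 = [9]
`result2 = append_to(9)` → result1 = [9, 9] (same object as result2); result2 = [9, 9] (same object as result1)
`result3 = append_to(1)` → result1 = [9, 9, 1] (same object as result2, result3); result2 = [9, 9, 1] (same object as result1, result3); result3 = [9, 9, 1] (same object as result1, result2)
`print(result1)` → prints [9, 9, 1]
`print(result2)` → prints [9, 9, 1]
`print(result3)` → prints [9, 9, 1]
`print(result1 is result2)` → prints True

Answer:
[9, 9, 1]
[9, 9, 1]
[9, 9, 1]
True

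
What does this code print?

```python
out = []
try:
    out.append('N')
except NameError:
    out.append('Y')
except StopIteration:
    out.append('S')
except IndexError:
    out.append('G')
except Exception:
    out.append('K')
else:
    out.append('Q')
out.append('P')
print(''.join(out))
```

Execution trace: 'N' (try body, no exception) → 'Q' (else) → 'P' (after the try/except). Output: NQP

Answer: NQP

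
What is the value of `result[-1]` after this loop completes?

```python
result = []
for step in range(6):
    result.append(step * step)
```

Last element of squares 0 to 5
`result` takes the values: [] → [0] → [0, 1] → [0, 1, 4] → [0, 1, 4, 9] → [0, 1, 4, 9, 16] → [0, 1, 4, 9, 16, 25]
So `result[-1]` = 25

Answer: 25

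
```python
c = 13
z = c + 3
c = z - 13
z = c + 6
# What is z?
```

Trace:
`c = 13` → c = 13
`z = c + 3` → z = 16
`c = z - 13` → c = 3
`z = c + 6` → z = 9
So z = 9

Answer: 9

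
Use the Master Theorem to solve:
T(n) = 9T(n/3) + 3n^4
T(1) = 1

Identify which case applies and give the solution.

a=9, b=3, f(n)=3n^4. log_3(9) = 2. Since c=4 > 2 and the regularity condition holds (9(n/3)^4 = (9/3^4)n^4 with 9/3^4 < 1), Case 3 applies: T(n) = Θ(f(n)) = O(n^4).

Answer: O(n^4) - Case 3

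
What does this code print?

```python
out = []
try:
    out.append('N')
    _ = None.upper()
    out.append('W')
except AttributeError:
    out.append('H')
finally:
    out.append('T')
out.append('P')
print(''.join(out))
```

Execution trace: 'N' (try body) → 'H' (except AttributeError) → 'T' (finally) → 'P' (after the try/except). Output: NHTP

Answer: NHTP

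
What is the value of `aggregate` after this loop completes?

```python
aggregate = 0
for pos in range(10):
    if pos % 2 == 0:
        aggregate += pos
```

Sum of even numbers 0 to 9
`aggregate` takes the values: 0 → 2 → 6 → 12 → 20

Answer: 20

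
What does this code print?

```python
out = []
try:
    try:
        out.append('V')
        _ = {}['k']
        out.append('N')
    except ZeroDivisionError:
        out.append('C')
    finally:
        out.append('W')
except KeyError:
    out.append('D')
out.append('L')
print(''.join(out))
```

Execution trace: 'V' (try body) → 'W' (finally) → 'D' (outer except KeyError) → 'L' (after the try/except). Output: VWDL

Answer: VWDL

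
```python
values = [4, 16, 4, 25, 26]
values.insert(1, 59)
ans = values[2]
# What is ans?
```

Trace:
`values = [4, 16, 4, 25, 26]` → values = [4, 16, 4, 25, 26]
`values.insert(1, 59)` → values = [4, 59, 16, 4, 25, 26]
`ans = values[2]` → ans = 16
So ans = 16

Answer: 16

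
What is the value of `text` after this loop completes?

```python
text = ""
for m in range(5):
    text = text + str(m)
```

Concatenate digits 0 to 4
`text` takes the values: "" → "0" → "01" → "012" → "0123" → "01234"

Answer: "01234"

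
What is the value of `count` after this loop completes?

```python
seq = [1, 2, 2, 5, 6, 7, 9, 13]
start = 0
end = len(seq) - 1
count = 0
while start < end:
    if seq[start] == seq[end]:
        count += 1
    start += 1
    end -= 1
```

Count matching pairs from ends
`count` takes the values: 0

Answer: 0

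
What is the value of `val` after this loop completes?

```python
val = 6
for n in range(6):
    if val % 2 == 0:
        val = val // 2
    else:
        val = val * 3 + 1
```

Collatz-style transformation from 6
`val` takes the values: 6 → 3 → 10 → 5 → 16 → 8 → 4

Answer: 4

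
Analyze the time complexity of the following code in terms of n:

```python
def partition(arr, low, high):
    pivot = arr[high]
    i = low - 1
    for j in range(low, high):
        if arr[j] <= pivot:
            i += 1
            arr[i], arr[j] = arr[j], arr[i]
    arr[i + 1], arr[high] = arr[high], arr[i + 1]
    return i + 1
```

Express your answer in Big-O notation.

This is Lomuto partition (single pass over [low, high), where n = high - low). Time complexity: O(n).

Answer: O(n)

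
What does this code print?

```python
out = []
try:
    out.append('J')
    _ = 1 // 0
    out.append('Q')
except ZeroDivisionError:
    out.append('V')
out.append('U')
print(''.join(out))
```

Execution trace: 'J' (try body) → 'V' (except ZeroDivisionError) → 'U' (after the try/except). Output: JVU

Answer: JVU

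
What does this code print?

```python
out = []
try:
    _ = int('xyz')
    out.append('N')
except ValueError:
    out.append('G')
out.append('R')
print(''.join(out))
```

Execution trace: 'G' (except ValueError) → 'R' (after the try/except). Output: GR

Answer: GR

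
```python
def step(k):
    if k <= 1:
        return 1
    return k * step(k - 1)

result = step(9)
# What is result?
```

step(9) = 9 * 8 * 7 * 6 * 5 * 4 * 3 * 2 * 1 = 362880

Answer: 362880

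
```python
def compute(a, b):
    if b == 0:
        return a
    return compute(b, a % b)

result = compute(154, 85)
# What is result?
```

compute(154, 85) -> compute(85, 69) -> compute(69, 16) -> compute(16, 5) -> compute(5, 1) -> compute(1, 0) -> 1

Answer: 1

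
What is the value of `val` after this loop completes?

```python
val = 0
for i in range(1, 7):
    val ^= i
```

XOR of 1 to 6
`val` takes the values: 0 → 1 → 3 → 0 → 4 → 1 → 7

Answer: 7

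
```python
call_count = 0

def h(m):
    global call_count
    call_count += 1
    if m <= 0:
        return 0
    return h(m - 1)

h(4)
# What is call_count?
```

Linear recursion stepping by 1: 5 calls from m=4 down to ≤0.

Answer: 5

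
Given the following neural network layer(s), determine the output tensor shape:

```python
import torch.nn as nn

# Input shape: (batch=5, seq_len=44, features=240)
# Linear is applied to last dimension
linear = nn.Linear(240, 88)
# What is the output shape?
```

Input: (5, 44, 240) -> Output: (5, 44, 88)

Answer: (5, 44, 88)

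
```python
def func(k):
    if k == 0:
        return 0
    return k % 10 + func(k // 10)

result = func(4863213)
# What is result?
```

Sum of digits of 4863213: 3 + 1 + 2 + 3 + 6 + 8 + 4 = 27

Answer: 27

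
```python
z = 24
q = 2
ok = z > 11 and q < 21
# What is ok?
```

Trace:
`z = 24` → z = 24
`q = 2` → q = 2
`ok = z > 11 and q < 21` → ok = True
So ok = True

Answer: True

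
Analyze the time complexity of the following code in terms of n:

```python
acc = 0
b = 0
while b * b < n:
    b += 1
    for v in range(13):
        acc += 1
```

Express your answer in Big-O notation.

Each loop level contributes: √n × 1. Multiplying the contributions gives O(√n).

Answer: O(√n)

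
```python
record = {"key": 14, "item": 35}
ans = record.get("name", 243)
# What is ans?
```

Trace:
`record = {"key": 14, "item": 35}` → record = {'key': 14, 'item': 35}
`ans = record.get("name", 243)` → ans = 243
So ans = 243

Answer: 243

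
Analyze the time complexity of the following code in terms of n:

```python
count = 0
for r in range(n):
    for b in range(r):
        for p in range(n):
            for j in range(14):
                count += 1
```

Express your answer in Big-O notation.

Each loop level contributes: n × n × n × 1. Multiplying the contributions gives O(n^3).

Answer: O(n^3)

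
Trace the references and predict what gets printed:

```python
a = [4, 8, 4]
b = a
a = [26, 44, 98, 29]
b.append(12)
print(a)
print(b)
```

Key concept: rebinding vs mutation: a is rebound to a new list, b still points at the original.
Step by step:
`a = [4, 8, 4]` → a = [4, 8, 4]
`b = a` → b = [4, 8, 4] (same object as a)
`a = [26, 44, 98, 29]` → a = [26, 44, 98, 29]
`b.append(12)` → b = [4, 8, 4, 12]
`print(a)` → prints [26, 44, 98, 29]
`print(b)` → prints [4, 8, 4, 12]

Answer:
[26, 44, 98, 29]
[4, 8, 4, 12]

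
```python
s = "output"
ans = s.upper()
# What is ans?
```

Trace:
`s = "output"` → s = 'output'
`ans = s.upper()` → ans = 'OUTPUT'
So ans = 'OUTPUT'

Answer: 'OUTPUT'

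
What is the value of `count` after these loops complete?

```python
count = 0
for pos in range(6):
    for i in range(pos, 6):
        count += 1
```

Upper triangle: 6 + 5 + ... + 1
`count` takes the values: 0 → 1 → 2 → 3 → 4 → 5 → 6 → 7 → 8 → 9 → 10 → 11 → 12 → 13 → 14 → 15 → 16 → 17 → 18 → 19 → 20 → 21

Answer: 21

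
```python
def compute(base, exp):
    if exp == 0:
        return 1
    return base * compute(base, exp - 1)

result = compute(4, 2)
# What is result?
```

compute(4, 2) = 4 * 4 = 16

Answer: 16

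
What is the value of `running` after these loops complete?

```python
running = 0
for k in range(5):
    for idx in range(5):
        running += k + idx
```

Sum of all k+idx for k,idx in 5x5
`running` takes the values: 0 → 1 → 3 → 6 → 10 → 11 → 13 → 16 → 20 → 25 → 27 → 30 → 34 → 39 → 45 → 48 → 52 → 57 → 63 → 70 → 74 → 79 → 85 → 92 → 100

Answer: 100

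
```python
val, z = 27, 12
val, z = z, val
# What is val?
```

Trace:
`val, z = 27, 12` → val = 27; z = 12
`val, z = z, val` → val = 12; z = 27
So val = 12

Answer: 12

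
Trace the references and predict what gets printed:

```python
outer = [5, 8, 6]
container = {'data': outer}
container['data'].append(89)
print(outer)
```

Key concept: dict holds reference to list.
Step by step:
`outer = [5, 8, 6]` → outer = [5, 8, 6]
`container = {'data': outer}` → container = {'data': [5, 8, 6]}
`container['data'].append(89)` → outer = [5, 8, 6, 89]; container = {'data': [5, 8, 6, 89]}
`print(outer)` → prints [5, 8, 6, 89]

Answer: [5, 8, 6, 89]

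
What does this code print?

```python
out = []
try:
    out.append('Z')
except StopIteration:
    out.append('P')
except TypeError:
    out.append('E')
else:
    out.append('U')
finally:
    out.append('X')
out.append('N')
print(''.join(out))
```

Execution trace: 'Z' (try body, no exception) → 'U' (else) → 'X' (finally) → 'N' (after the try/except). Output: ZUXN

Answer: ZUXN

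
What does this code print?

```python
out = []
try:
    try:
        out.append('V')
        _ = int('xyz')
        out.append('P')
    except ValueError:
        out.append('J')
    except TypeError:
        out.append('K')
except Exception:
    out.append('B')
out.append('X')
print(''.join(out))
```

Execution trace: 'V' (inner try body) → 'J' (inner except ValueError) → 'X' (after the try/except). Output: VJX

Answer: VJX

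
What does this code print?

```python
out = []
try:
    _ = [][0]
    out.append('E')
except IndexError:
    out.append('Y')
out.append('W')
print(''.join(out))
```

Execution trace: 'Y' (except IndexError) → 'W' (after the try/except). Output: YW

Answer: YW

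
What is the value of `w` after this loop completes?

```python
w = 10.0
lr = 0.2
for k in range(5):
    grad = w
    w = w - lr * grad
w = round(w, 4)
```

Gradient descent: w = 10.0 * (1 - 0.2)^5
`w` takes the values: 10.0 → 8.0 → 6.4 → 5.12 → 4.096 → 3.2768

Answer: 3.2768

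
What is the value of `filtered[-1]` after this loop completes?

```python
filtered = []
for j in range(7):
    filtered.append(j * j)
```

Last element of squares 0 to 6
`filtered` takes the values: [] → [0] → [0, 1] → [0, 1, 4] → [0, 1, 4, 9] → [0, 1, 4, 9, 16] → [0, 1, 4, 9, 16, 25] → [0, 1, 4, 9, 16, 25, 36]
So `filtered[-1]` = 36

Answer: 36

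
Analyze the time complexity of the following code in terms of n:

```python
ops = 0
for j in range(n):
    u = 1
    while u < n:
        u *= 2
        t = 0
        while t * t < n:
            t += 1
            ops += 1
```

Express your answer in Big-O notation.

Each loop level contributes: n × log n × √n. Multiplying the contributions gives O(n√n log n).

Answer: O(n√n log n)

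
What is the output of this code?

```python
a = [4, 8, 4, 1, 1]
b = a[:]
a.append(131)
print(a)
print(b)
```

Key concept: slice [:] creates copy.
Step by step:
`a = [4, 8, 4, 1, 1]` → a = [4, 8, 4, 1, 1]
`b = a[:]` → b = [4, 8, 4, 1, 1]
`a.append(131)` → a = [4, 8, 4, 1, 1, 131]
`print(a)` → prints [4, 8, 4, 1, 1, 131]
`print(b)` → prints [4, 8, 4, 1, 1]

Answer:
[4, 8, 4, 1, 1, 131]
[4, 8, 4, 1, 1]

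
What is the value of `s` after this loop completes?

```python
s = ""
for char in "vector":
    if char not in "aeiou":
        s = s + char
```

Remove vowels from 'vector'
`s` takes the values: "" → "v" → "vc" → "vct" → "vctr"

Answer: "vctr"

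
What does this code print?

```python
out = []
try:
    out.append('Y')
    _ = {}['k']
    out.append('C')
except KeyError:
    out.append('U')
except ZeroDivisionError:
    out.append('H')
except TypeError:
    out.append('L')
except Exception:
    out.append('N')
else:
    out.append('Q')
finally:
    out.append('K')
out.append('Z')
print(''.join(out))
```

Execution trace: 'Y' (try body) → 'U' (except KeyError) → 'K' (finally) → 'Z' (after the try/except). Output: YUKZ

Answer: YUKZ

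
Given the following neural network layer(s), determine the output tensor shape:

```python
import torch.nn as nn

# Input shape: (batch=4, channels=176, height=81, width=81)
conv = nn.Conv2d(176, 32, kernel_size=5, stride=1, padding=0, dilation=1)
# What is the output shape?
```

Input: (4, 176, 81, 81) -> Output: (4, 32, 77, 77)

Answer: (4, 32, 77, 77)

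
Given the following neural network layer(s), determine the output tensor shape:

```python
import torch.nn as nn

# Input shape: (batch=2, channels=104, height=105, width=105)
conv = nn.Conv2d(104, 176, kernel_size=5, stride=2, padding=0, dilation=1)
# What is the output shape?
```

Input: (2, 104, 105, 105) -> Output: (2, 176, 51, 51)

Answer: (2, 176, 51, 51)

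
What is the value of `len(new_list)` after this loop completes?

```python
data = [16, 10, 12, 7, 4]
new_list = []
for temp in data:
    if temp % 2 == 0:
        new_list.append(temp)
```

Count even numbers in [16, 10, 12, 7, 4]
`new_list` takes the values: [] → [16] → [16, 10] → [16, 10, 12] → [16, 10, 12, 4]
So `len(new_list)` = 4

Answer: 4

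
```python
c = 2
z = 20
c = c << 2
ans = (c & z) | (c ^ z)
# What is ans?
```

Trace:
`c = 2` → c = 2
`z = 20` → z = 20
`c = c << 2` → c = 8
`ans = (c & z) | (c ^ z)` → ans = 28
So ans = 28

Answer: 28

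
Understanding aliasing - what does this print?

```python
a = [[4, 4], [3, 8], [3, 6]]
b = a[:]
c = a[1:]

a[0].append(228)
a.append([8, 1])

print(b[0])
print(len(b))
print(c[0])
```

Key concept: slice with nested mutation.
Step by step:
`a = [[4, 4], [3, 8], [3, 6]]` → a = [[4, 4], [3, 8], [3, 6]]
`b = a[:]` → b = [[4, 4], [3, 8], [3, 6]]
`c = a[1:]` → c = [[3, 8], [3, 6]]
`a[0].append(228)` → a = [[4, 4, 228], [3, 8], [3, 6]]; b = [[4, 4, 228], [3, 8], [3, 6]]
`a.append([8, 1])` → a = [[4, 4, 228], [3, 8], [3, 6], [8, 1]]
`print(b[0])` → prints [4, 4, 228]
`print(len(b))` → prints 3
`print(c[0])` → prints [3, 8]

Answer:
[4, 4, 228]
3
[3, 8]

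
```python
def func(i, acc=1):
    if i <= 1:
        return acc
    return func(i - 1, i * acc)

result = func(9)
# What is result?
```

Accumulator trace (n, acc): (9, 1) -> (8, 9) -> (7, 72) -> (6, 504) -> (5, 3024) -> (4, 15120) -> (3, 60480) -> (2, 181440) -> (1, 362880) -> return 362880

Answer: 362880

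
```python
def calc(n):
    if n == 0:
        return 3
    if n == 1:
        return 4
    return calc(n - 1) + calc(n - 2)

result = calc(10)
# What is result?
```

Build up from base cases: calc(0)=3, calc(1)=4, calc(2)=7, calc(3)=11, calc(4)=18, calc(5)=29, calc(6)=47, ..., calc(10)=322

Answer: 322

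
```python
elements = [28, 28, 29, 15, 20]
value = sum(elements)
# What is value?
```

Trace:
`elements = [28, 28, 29, 15, 20]` → elements = [28, 28, 29, 15, 20]
`value = sum(elements)` → value = 120
So value = 120

Answer: 120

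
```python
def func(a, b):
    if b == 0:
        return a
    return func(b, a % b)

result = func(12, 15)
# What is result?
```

func(12, 15) -> func(15, 12) -> func(12, 3) -> func(3, 0) -> 3

Answer: 3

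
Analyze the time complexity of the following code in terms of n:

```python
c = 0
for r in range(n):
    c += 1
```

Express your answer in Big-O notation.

Each loop level contributes: n. Multiplying the contributions gives O(n).

Answer: O(n)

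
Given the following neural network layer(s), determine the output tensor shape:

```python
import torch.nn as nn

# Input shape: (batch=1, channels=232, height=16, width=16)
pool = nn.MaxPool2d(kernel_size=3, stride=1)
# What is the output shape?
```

Input: (1, 232, 16, 16) -> Output: (1, 232, 14, 14)

Answer: (1, 232, 14, 14)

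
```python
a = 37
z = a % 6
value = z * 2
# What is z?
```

Trace:
`a = 37` → a = 37
`z = a % 6` → z = 1
`value = z * 2` → value = 2
So z = 1

Answer: 1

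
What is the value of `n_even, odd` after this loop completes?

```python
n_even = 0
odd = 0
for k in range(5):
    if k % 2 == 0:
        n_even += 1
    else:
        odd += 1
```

Count evens and odds in range(5)
`n_even, odd` takes the values: (0, 0) → (1, 0) → (1, 1) → (2, 1) → (2, 2) → (3, 2)

Answer: 3, 2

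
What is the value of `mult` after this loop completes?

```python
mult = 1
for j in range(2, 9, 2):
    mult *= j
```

Product of even numbers 2 to 8
`mult` takes the values: 1 → 2 → 8 → 48 → 384

Answer: 384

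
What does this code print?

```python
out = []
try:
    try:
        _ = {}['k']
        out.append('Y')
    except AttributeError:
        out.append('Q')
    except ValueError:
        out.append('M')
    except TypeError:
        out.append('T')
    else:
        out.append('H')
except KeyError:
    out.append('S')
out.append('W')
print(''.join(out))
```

Execution trace: 'S' (outer except KeyError) → 'W' (after the try/except). Output: SW

Answer: SW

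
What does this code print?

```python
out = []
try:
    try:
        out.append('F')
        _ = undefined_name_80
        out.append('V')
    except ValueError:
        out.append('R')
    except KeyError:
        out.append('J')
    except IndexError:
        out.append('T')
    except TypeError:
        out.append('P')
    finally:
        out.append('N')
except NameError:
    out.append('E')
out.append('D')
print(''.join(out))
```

Execution trace: 'F' (try body) → 'N' (finally) → 'E' (outer except NameError) → 'D' (after the try/except). Output: FNED

Answer: FNED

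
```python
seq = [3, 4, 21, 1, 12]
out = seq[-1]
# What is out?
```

Trace:
`seq = [3, 4, 21, 1, 12]` → seq = [3, 4, 21, 1, 12]
`out = seq[-1]` → out = 12
So out = 12

Answer: 12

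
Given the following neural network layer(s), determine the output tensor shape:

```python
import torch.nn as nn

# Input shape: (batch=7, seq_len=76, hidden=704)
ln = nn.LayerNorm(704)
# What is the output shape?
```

Input: (7, 76, 704) -> Output: (7, 76, 704)

Answer: (7, 76, 704)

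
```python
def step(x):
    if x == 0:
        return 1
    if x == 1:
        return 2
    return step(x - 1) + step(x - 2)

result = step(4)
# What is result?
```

Build up from base cases: step(0)=1, step(1)=2, step(2)=3, step(3)=5, step(4)=8

Answer: 8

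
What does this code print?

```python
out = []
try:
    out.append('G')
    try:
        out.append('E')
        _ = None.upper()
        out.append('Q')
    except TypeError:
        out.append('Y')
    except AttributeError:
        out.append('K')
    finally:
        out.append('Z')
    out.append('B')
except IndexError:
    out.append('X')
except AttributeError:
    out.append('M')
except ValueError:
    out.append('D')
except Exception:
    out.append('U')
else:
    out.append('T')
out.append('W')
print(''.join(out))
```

Execution trace: 'G' (try body) → 'E' (inner try body) → 'K' (inner except AttributeError) → 'Z' (inner finally) → 'B' (try body, no exception) → 'T' (else) → 'W' (after the try/except). Output: GEKZBTW

Answer: GEKZBTW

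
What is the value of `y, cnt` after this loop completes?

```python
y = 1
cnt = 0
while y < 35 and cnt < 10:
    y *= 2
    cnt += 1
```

Double until >= 35 or 10 iterations
`y, cnt` takes the values: (1, 0) → (2, 0) → (2, 1) → (4, 1) → (4, 2) → (8, 2) → (8, 3) → (16, 3) → (16, 4) → (32, 4) → (32, 5) → (64, 5) → (64, 6)

Answer: 64, 6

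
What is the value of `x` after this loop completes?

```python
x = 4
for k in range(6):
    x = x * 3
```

Multiply by 3, 6 times: 4 * 3^6 = 2916
`x` takes the values: 4 → 12 → 36 → 108 → 324 → 972 → 2916

Answer: 2916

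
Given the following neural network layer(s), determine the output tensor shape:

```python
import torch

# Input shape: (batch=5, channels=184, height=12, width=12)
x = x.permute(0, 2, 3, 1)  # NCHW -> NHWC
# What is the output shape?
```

Input: (5, 184, 12, 12) -> Output: (5, 12, 12, 184)

Answer: (5, 12, 12, 184)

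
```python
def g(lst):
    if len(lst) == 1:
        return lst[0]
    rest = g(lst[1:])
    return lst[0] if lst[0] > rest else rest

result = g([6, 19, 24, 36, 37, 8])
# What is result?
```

Recursive max over [6, 19, 24, 36, 37, 8] = 37

Answer: 37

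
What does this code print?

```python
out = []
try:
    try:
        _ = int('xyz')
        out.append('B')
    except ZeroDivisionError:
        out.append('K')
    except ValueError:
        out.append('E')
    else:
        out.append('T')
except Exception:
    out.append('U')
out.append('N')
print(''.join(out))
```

Execution trace: 'E' (inner except ValueError) → 'N' (after the try/except). Output: EN

Answer: EN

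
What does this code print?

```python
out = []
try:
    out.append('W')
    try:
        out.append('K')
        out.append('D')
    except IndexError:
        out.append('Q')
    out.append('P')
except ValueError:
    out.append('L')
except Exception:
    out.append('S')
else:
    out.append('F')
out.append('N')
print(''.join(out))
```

Execution trace: 'W' (try body) → 'K' (inner try body) → 'D' (inner try body, no exception) → 'P' (try body, no exception) → 'F' (else) → 'N' (after the try/except). Output: WKDPFN

Answer: WKDPFN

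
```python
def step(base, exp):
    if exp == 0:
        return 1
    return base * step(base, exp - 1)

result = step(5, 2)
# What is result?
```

step(5, 2) = 5 * 5 = 25

Answer: 25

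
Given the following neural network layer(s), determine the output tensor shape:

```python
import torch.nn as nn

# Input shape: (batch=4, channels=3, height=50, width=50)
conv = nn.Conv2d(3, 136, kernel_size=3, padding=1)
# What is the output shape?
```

Input: (4, 3, 50, 50) -> Output: (4, 136, 50, 50)

Answer: (4, 136, 50, 50)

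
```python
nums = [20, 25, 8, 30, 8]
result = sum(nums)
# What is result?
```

Trace:
`nums = [20, 25, 8, 30, 8]` → nums = [20, 25, 8, 30, 8]
`result = sum(nums)` → result = 91
So result = 91

Answer: 91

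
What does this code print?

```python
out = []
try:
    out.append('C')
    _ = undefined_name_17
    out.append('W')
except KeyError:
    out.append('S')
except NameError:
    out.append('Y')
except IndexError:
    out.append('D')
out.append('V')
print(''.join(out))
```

Execution trace: 'C' (try body) → 'Y' (except NameError) → 'V' (after the try/except). Output: CYV

Answer: CYV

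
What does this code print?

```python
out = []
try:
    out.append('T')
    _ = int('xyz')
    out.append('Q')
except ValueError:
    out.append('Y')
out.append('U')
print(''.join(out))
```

Execution trace: 'T' (try body) → 'Y' (except ValueError) → 'U' (after the try/except). Output: TYU

Answer: TYU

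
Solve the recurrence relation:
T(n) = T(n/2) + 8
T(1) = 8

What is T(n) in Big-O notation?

Each step divides n by 2 and adds 8. After log_2(n) steps we reach T(1)=8. So T(n) = 8·log_2(n) + 8 = O(log n).

Answer: O(log n)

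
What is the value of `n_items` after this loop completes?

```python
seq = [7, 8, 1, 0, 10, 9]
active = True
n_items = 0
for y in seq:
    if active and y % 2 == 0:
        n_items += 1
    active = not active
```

Count even values at even positions
`n_items` takes the values: 0 → 1

Answer: 1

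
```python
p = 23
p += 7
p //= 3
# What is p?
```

Trace:
`p = 23` → p = 23
`p += 7` → p = 30
`p //= 3` → p = 10
So p = 10

Answer: 10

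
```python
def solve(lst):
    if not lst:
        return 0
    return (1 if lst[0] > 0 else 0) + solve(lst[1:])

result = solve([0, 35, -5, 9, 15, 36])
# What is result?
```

Count of positive elements in [0, 35, -5, 9, 15, 36] = 4

Answer: 4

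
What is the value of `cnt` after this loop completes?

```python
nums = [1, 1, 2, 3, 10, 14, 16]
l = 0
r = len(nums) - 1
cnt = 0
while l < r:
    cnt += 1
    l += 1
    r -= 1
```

Iterations until pointers meet (list length 7)
`cnt` takes the values: 0 → 1 → 2 → 3

Answer: 3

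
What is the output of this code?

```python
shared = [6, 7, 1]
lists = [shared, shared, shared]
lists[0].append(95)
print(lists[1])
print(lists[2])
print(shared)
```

Key concept: list of same reference.
Step by step:
`shared = [6, 7, 1]` → shared = [6, 7, 1]
`lists = [shared, shared, shared]` → lists = [[6, 7, 1], [6, 7, 1], [6, 7, 1]]
`lists[0].append(95)` → shared = [6, 7, 1, 95]; lists = [[6, 7, 1, 95], [6, 7, 1, 95], [6, 7, 1, 95]]
`print(lists[1])` → prints [6, 7, 1, 95]
`print(lists[2])` → prints [6, 7, 1, 95]
`print(shared)` → prints [6, 7, 1, 95]

Answer:
[6, 7, 1, 95]
[6, 7, 1, 95]
[6, 7, 1, 95]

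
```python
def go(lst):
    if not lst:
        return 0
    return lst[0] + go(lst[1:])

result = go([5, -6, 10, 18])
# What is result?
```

5 + (-6) + 10 + 18 + 0 = 27

Answer: 27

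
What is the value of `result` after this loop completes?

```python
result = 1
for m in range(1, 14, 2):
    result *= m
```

Product of 1, 3, 5, ... up to 13
`result` takes the values: 1 → 3 → 15 → 105 → 945 → 10395 → 135135

Answer: 135135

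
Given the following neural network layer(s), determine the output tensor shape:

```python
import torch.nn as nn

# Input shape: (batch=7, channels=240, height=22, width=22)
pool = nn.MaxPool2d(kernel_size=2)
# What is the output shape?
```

Input: (7, 240, 22, 22) -> Output: (7, 240, 11, 11)

Answer: (7, 240, 11, 11)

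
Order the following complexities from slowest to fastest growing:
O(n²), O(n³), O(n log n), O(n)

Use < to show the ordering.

Ordered by growth rate: O(n) < O(n log n) < O(n²) < O(n³)

Answer: O(n) < O(n log n) < O(n²) < O(n³)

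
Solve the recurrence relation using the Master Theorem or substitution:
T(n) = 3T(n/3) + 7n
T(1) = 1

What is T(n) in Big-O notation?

By Master Theorem: a=3, b=3, f(n)=7n. Since log_3(3) = 1 and f(n) = Θ(n^1), Case 2 applies. T(n) = O(n log n).

Answer: O(n log n)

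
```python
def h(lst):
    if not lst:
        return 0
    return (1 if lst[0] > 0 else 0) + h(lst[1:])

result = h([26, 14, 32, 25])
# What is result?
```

Count of positive elements in [26, 14, 32, 25] = 4

Answer: 4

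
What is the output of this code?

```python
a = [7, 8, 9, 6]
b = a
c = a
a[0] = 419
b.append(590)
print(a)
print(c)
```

Key concept: multiple aliases.
Step by step:
`a = [7, 8, 9, 6]` → a = [7, 8, 9, 6]
`b = a` → b = [7, 8, 9, 6] (same object as a)
`c = a` → c = [7, 8, 9, 6] (same object as a, b)
`a[0] = 419` → a = [419, 8, 9, 6] (same object as b, c); b = [419, 8, 9, 6] (same object as a, c); c = [419, 8, 9, 6] (same object as a, b)
`b.append(590)` → a = [419, 8, 9, 6, 590] (same object as b, c); b = [419, 8, 9, 6, 590] (same object as a, c); c = [419, 8, 9, 6, 590] (same object as a, b)
`print(a)` → prints [419, 8, 9, 6, 590]
`print(c)` → prints [419, 8, 9, 6, 590]

Answer:
[419, 8, 9, 6, 590]
[419, 8, 9, 6, 590]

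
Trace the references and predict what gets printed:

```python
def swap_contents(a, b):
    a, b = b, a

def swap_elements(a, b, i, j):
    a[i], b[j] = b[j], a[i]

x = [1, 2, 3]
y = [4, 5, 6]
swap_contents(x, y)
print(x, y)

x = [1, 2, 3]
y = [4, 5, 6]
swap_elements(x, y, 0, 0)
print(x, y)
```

Key concept: parameter rebinding vs mutation.
Step by step:
`x = [1, 2, 3]` → x = [1, 2, 3]
`y = [4, 5, 6]` → y = [4, 5, 6]
`swap_contents(x, y)` → no visible change to tracked variables
`print(x, y)` → prints [1, 2, 3] [4, 5, 6]
`x = [1, 2, 3]` → x = [1, 2, 3]
`y = [4, 5, 6]` → y = [4, 5, 6]
`swap_elements(x, y, 0, 0)` → x = [4, 2, 3]; y = [1, 5, 6]
`print(x, y)` → prints [4, 2, 3] [1, 5, 6]

Answer:
[1, 2, 3] [4, 5, 6]
[4, 2, 3] [1, 5, 6]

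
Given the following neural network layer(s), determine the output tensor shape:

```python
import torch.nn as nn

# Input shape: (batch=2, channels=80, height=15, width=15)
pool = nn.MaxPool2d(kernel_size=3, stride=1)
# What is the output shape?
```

Input: (2, 80, 15, 15) -> Output: (2, 80, 13, 13)

Answer: (2, 80, 13, 13)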